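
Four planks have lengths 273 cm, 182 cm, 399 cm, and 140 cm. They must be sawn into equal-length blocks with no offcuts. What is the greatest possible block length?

7 cm

The block length must divide every plank, so the greatest is gcd(273, 182, 399, 140).
273 = 3 × 7 × 13
182 = 2 × 7 × 13
399 = 3 × 7 × 19
140 = 2^2 × 5 × 7
gcd(273, 182, 399, 140) = 7.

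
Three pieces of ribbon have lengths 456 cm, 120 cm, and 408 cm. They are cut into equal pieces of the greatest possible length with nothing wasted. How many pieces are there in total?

Piece length = gcd(456, 120, 408).
456 = 2^3 × 3 × 19
120 = 2^3 × 3 × 5
408 = 2^3 × 3 × 17
gcd(456, 120, 408) = 2^3 × 3 = 24.
Total pieces = 456/24 + 120/24 + 408/24 = 19 + 5 + 17 = 41.

41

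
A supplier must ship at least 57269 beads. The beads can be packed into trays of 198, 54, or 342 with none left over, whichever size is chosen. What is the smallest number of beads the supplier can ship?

67716

The number of beads must be a common multiple of 198, 54, and 342, so a multiple of their LCM.
198 = 2 × 3^2 × 11
54 = 2 × 3^3
342 = 2 × 3^2 × 19
LCM(198, 54, 342) = 2 × 3^3 × 11 × 19 = 11286.
Smallest multiple of 11286 that is ≥ 57269: ⌈57269/11286⌉ × 11286 = 6 × 11286 = 67716.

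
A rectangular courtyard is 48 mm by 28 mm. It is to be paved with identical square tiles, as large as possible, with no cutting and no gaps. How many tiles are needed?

Tile side = gcd(48, 28).
48 = 2^4 × 3
28 = 2^2 × 7
gcd(48, 28) = 2^2 = 4.
Tiles: (48/4) × (28/4) = 12 × 7 = 84.

84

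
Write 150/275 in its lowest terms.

150 = 2 × 3 × 5^2
275 = 5^2 × 11
gcd(150, 275) = 5^2 = 25.
Divide numerator and denominator by 25: 150/275 = 6/11.

6/11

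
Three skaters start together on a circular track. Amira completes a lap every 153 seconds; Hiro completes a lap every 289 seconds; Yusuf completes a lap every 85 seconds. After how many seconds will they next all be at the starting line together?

We need the least common multiple of the intervals.
153 = 3^2 × 17
289 = 17^2
85 = 5 × 17
LCM(153, 289, 85) = 3^2 × 5 × 17^2 = 13005.

13005 seconds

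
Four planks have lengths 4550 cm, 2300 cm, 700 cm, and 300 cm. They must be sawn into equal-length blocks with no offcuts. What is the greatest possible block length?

This is the greatest common divisor of 4550, 2300, 700, and 300.
4550 = 2 × 5^2 × 7 × 13
2300 = 2^2 × 5^2 × 23
700 = 2^2 × 5^2 × 7
300 = 2^2 × 3 × 5^2
gcd(4550, 2300, 700, 300) = 2 × 5^2 = 50.

50 cm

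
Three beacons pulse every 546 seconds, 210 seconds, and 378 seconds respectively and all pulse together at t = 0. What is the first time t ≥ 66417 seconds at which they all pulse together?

Joint pulses occur at multiples of LCM(546, 210, 378).
546 = 2 × 3 × 7 × 13
210 = 2 × 3 × 5 × 7
378 = 2 × 3^3 × 7
LCM(546, 210, 378) = 2 × 3^3 × 5 × 7 × 13 = 24570.
Smallest multiple of 24570 that is ≥ 66417: ⌈66417/24570⌉ × 24570 = 3 × 24570 = 73710.

73710 seconds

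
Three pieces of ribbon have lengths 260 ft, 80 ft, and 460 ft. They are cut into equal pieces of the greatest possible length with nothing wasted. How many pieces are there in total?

Piece length = gcd(260, 80, 460).
260 = 2^2 × 5 × 13
80 = 2^4 × 5
460 = 2^2 × 5 × 23
gcd(260, 80, 460) = 2^2 × 5 = 20.
Total pieces = 260/20 + 80/20 + 460/20 = 13 + 4 + 23 = 40.

40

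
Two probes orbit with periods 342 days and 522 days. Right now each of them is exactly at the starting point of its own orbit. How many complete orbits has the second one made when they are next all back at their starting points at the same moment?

The first common completion time is the LCM of the periods.
342 = 2 × 3^2 × 19
522 = 2 × 3^2 × 29
LCM(342, 522) = 2 × 3^2 × 19 × 29 = 9918.
Orbits for period 522: 9918 / 522 = 19.

19 orbits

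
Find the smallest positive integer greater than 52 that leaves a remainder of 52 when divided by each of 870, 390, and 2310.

N − 52 must be a common multiple of 870, 390, and 2310.
870 = 2 × 3 × 5 × 29
390 = 2 × 3 × 5 × 13
2310 = 2 × 3 × 5 × 7 × 11
LCM(870, 390, 2310) = 2 × 3 × 5 × 7 × 11 × 13 × 29 = 870870.
Smallest N > 52 is LCM + 52 = 870870 + 52 = 870922.

870922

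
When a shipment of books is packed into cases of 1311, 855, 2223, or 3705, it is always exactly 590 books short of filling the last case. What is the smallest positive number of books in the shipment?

Being 590 short of a full case of size k means N ≡ −590 (mod k), i.e. N + 590 is a multiple of each size.
1311 = 3 × 19 × 23
855 = 3^2 × 5 × 19
2223 = 3^2 × 13 × 19
3705 = 3 × 5 × 13 × 19
LCM(1311, 855, 2223, 3705) = 3^2 × 5 × 13 × 19 × 23 = 255645.
Smallest positive N is 255645 − 590 = 255055.

255055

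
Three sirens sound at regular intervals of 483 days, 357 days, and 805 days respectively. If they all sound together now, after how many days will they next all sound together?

41055 days

We need the least common multiple of the intervals.
483 = 3 × 7 × 23
357 = 3 × 7 × 17
805 = 5 × 7 × 23
LCM(483, 357, 805) = 3 × 5 × 7 × 17 × 23 = 41055.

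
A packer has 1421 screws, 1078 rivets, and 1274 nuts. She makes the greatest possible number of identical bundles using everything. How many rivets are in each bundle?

22

Number of bundles = gcd(1421, 1078, 1274).
1421 = 7^2 × 29
1078 = 2 × 7^2 × 11
1274 = 2 × 7^2 × 13
gcd(1421, 1078, 1274) = 7^2 = 49.
rivets per bundle = 1078 / 49 = 22.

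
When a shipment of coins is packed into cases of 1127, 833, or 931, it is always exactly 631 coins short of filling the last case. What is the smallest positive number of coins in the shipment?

363390

Being 631 short of a full case of size k means N ≡ −631 (mod k), i.e. N + 631 is a multiple of each size.
1127 = 7^2 × 23
833 = 7^2 × 17
931 = 7^2 × 19
LCM(1127, 833, 931) = 7^2 × 17 × 19 × 23 = 364021.
Smallest positive N is 364021 − 631 = 363390.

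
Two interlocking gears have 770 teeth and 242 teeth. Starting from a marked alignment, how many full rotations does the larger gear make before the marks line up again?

11 rotations

All finish a whole number of cycles simultaneously at t = LCM of the periods.
770 = 2 × 5 × 7 × 11
242 = 2 × 11^2
LCM(770, 242) = 2 × 5 × 7 × 11^2 = 8470.
Rotations for period 770: 8470 / 770 = 11.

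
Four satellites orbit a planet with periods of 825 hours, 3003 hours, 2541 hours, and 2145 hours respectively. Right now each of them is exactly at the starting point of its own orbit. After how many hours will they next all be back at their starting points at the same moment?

The first simultaneous occurrence is after LCM of the individual periods.
825 = 3 × 5^2 × 11
3003 = 3 × 7 × 11 × 13
2541 = 3 × 7 × 11^2
2145 = 3 × 5 × 11 × 13
LCM(825, 3003, 2541, 2145) = 3 × 5^2 × 7 × 11^2 × 13 = 825825.

825825 hours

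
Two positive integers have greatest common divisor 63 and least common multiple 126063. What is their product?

For any two positive integers, gcd × lcm = product = 63 × 126063 = 7941969.

7941969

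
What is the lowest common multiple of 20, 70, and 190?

2660

20 = 2^2 × 5
70 = 2 × 5 × 7
190 = 2 × 5 × 19
LCM(20, 70, 190) = 2^2 × 5 × 7 × 19 = 2660.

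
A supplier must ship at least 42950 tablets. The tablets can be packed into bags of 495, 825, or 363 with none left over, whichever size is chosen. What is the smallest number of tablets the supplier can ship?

54450

The number of tablets must be a common multiple of 495, 825, and 363, so a multiple of their LCM.
495 = 3^2 × 5 × 11
825 = 3 × 5^2 × 11
363 = 3 × 11^2
LCM(495, 825, 363) = 3^2 × 5^2 × 11^2 = 27225.
Smallest multiple of 27225 that is ≥ 42950: ⌈42950/27225⌉ × 27225 = 2 × 27225 = 54450.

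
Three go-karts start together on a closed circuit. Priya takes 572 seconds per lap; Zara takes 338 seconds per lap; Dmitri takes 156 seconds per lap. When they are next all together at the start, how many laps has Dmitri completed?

143 laps

The first common completion time is the LCM of the periods.
572 = 2^2 × 11 × 13
338 = 2 × 13^2
156 = 2^2 × 3 × 13
LCM(572, 338, 156) = 2^2 × 3 × 11 × 13^2 = 22308.
Laps for period 156: 22308 / 156 = 143.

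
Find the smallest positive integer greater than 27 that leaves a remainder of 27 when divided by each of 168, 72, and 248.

N − 27 must be a common multiple of 168, 72, and 248.
168 = 2^3 × 3 × 7
72 = 2^3 × 3^2
248 = 2^3 × 31
LCM(168, 72, 248) = 2^3 × 3^2 × 7 × 31 = 15624.
Smallest N > 27 is LCM + 27 = 15624 + 27 = 15651.

15651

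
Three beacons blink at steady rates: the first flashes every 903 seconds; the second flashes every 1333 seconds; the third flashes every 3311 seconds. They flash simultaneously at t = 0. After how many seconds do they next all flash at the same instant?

They coincide at every common multiple of the periods; the first is the LCM.
903 = 3 × 7 × 43
1333 = 31 × 43
3311 = 7 × 11 × 43
LCM(903, 1333, 3311) = 3 × 7 × 11 × 31 × 43 = 307923.

307923 seconds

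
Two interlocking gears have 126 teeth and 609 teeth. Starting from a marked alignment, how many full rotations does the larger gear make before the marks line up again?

6 rotations

They are all back at their starting positions together after one LCM of the periods.
126 = 2 × 3^2 × 7
609 = 3 × 7 × 29
LCM(126, 609) = 2 × 3^2 × 7 × 29 = 3654.
Rotations for period 609: 3654 / 609 = 6.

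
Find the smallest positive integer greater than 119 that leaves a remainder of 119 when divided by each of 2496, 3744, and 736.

172343

N − 119 must be a common multiple of 2496, 3744, and 736.
2496 = 2^6 × 3 × 13
3744 = 2^5 × 3^2 × 13
736 = 2^5 × 23
LCM(2496, 3744, 736) = 2^6 × 3^2 × 13 × 23 = 172224.
Smallest N > 119 is LCM + 119 = 172224 + 119 = 172343.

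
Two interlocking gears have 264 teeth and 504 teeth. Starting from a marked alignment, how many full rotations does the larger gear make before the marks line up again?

11 rotations

All finish a whole number of cycles simultaneously at t = LCM of the periods.
264 = 2^3 × 3 × 11
504 = 2^3 × 3^2 × 7
LCM(264, 504) = 2^3 × 3^2 × 7 × 11 = 5544.
Rotations for period 504: 5544 / 504 = 11.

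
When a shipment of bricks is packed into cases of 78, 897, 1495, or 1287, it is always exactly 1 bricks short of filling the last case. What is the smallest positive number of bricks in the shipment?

296009

Being 1 short of a full case of size k means N ≡ −1 (mod k), i.e. N + 1 is a multiple of each size.
78 = 2 × 3 × 13
897 = 3 × 13 × 23
1495 = 5 × 13 × 23
1287 = 3^2 × 11 × 13
LCM(78, 897, 1495, 1287) = 2 × 3^2 × 5 × 11 × 13 × 23 = 296010.
Smallest positive N is 296010 − 1 = 296009.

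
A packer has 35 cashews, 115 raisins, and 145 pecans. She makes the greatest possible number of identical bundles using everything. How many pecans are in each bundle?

Number of bundles = gcd(35, 115, 145).
35 = 5 × 7
115 = 5 × 23
145 = 5 × 29
gcd(35, 115, 145) = 5.
pecans per bundle = 145 / 5 = 29.

29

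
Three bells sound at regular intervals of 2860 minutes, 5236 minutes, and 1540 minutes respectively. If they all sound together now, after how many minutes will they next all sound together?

340340 minutes

They coincide at every common multiple of the periods; the first is the LCM.
2860 = 2^2 × 5 × 11 × 13
5236 = 2^2 × 7 × 11 × 17
1540 = 2^2 × 5 × 7 × 11
LCM(2860, 5236, 1540) = 2^2 × 5 × 7 × 11 × 13 × 17 = 340340.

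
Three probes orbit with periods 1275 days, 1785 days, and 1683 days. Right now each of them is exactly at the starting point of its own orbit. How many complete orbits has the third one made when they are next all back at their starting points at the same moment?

The first common completion time is the LCM of the periods.
1275 = 3 × 5^2 × 17
1785 = 3 × 5 × 7 × 17
1683 = 3^2 × 11 × 17
LCM(1275, 1785, 1683) = 3^2 × 5^2 × 7 × 11 × 17 = 294525.
Orbits for period 1683: 294525 / 1683 = 175.

175 orbits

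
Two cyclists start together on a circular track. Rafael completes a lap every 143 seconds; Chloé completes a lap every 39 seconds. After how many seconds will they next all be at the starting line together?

We need the least common multiple of the intervals.
143 = 11 × 13
39 = 3 × 13
LCM(143, 39) = 3 × 11 × 13 = 429.

429 seconds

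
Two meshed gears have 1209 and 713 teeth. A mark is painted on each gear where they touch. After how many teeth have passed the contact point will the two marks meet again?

The first simultaneous occurrence is after LCM of the individual periods.
1209 = 3 × 13 × 31
713 = 23 × 31
LCM(1209, 713) = 3 × 13 × 23 × 31 = 27807.

27807 teeth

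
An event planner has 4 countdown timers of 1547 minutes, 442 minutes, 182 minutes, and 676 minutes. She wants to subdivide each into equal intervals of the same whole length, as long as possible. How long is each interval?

The interval must divide each timer length; the longest such is the gcd.
1547 = 7 × 13 × 17
442 = 2 × 13 × 17
182 = 2 × 7 × 13
676 = 2^2 × 13^2
gcd(1547, 442, 182, 676) = 13.

13 minutes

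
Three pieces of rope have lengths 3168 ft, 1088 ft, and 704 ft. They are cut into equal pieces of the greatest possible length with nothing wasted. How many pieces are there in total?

155

Piece length = gcd(3168, 1088, 704).
3168 = 2^5 × 3^2 × 11
1088 = 2^6 × 17
704 = 2^6 × 11
gcd(3168, 1088, 704) = 2^5 = 32.
Total pieces = 3168/32 + 1088/32 + 704/32 = 99 + 34 + 22 = 155.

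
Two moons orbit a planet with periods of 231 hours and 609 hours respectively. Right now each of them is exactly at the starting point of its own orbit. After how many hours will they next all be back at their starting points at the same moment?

6699 hours

They coincide at every common multiple of the periods; the first is the LCM.
231 = 3 × 7 × 11
609 = 3 × 7 × 29
LCM(231, 609) = 3 × 7 × 11 × 29 = 6699.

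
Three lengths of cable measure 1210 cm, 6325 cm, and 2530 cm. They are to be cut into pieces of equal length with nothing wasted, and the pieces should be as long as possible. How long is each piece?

55 cm

Each piece length must divide every original length, so the longest possible is gcd(1210, 6325, 2530).
1210 = 2 × 5 × 11^2
6325 = 5^2 × 11 × 23
2530 = 2 × 5 × 11 × 23
gcd(1210, 6325, 2530) = 5 × 11 = 55.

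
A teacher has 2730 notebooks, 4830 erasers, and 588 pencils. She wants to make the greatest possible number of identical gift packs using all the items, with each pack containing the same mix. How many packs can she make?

42 packs

The pack count must divide each quantity, so the greatest is gcd(2730, 4830, 588).
2730 = 2 × 3 × 5 × 7 × 13
4830 = 2 × 3 × 5 × 7 × 23
588 = 2^2 × 3 × 7^2
gcd(2730, 4830, 588) = 2 × 3 × 7 = 42.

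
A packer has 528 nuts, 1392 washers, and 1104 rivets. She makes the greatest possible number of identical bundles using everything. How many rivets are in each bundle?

23

Number of bundles = gcd(528, 1392, 1104).
528 = 2^4 × 3 × 11
1392 = 2^4 × 3 × 29
1104 = 2^4 × 3 × 23
gcd(528, 1392, 1104) = 2^4 × 3 = 48.
rivets per bundle = 1104 / 48 = 23.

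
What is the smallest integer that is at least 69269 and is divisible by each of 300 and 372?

The integer must be a common multiple of 300 and 372, so a multiple of their LCM.
300 = 2^2 × 3 × 5^2
372 = 2^2 × 3 × 31
LCM(300, 372) = 2^2 × 3 × 5^2 × 31 = 9300.
Smallest multiple of 9300 that is ≥ 69269: ⌈69269/9300⌉ × 9300 = 8 × 9300 = 74400.

74400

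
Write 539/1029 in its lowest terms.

11/21

539 = 7^2 × 11
1029 = 3 × 7^3
gcd(539, 1029) = 7^2 = 49.
Divide numerator and denominator by 49: 539/1029 = 11/21.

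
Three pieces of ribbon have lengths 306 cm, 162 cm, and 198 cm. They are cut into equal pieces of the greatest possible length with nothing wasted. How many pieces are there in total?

37

Piece length = gcd(306, 162, 198).
306 = 2 × 3^2 × 17
162 = 2 × 3^4
198 = 2 × 3^2 × 11
gcd(306, 162, 198) = 2 × 3^2 = 18.
Total pieces = 306/18 + 162/18 + 198/18 = 17 + 9 + 11 = 37.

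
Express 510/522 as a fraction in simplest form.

510 = 2 × 3 × 5 × 17
522 = 2 × 3^2 × 29
gcd(510, 522) = 2 × 3 = 6.
Divide numerator and denominator by 6: 510/522 = 85/87.

85/87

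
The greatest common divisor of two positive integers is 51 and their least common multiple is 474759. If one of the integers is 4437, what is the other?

For two integers, gcd × lcm = product, so the other is (51 × 474759) / 4437 = 24212709 / 4437 = 5457.

5457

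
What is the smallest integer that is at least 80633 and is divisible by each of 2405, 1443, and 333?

86580

The integer must be a common multiple of 2405, 1443, and 333, so a multiple of their LCM.
2405 = 5 × 13 × 37
1443 = 3 × 13 × 37
333 = 3^2 × 37
LCM(2405, 1443, 333) = 3^2 × 5 × 13 × 37 = 21645.
Smallest multiple of 21645 that is ≥ 80633: ⌈80633/21645⌉ × 21645 = 4 × 21645 = 86580.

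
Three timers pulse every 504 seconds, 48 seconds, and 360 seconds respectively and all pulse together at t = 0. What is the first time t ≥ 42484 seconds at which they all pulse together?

Joint pulses occur at multiples of LCM(504, 48, 360).
504 = 2^3 × 3^2 × 7
48 = 2^4 × 3
360 = 2^3 × 3^2 × 5
LCM(504, 48, 360) = 2^4 × 3^2 × 5 × 7 = 5040.
Smallest multiple of 5040 that is ≥ 42484: ⌈42484/5040⌉ × 5040 = 9 × 5040 = 45360.

45360 seconds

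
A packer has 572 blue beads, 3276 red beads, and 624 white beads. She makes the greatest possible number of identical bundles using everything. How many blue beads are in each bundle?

11

Number of bundles = gcd(572, 3276, 624).
572 = 2^2 × 11 × 13
3276 = 2^2 × 3^2 × 7 × 13
624 = 2^4 × 3 × 13
gcd(572, 3276, 624) = 2^2 × 13 = 52.
blue beads per bundle = 572 / 52 = 11.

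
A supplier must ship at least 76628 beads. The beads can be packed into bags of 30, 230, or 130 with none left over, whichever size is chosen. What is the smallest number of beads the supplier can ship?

The number of beads must be a common multiple of 30, 230, and 130, so a multiple of their LCM.
30 = 2 × 3 × 5
230 = 2 × 5 × 23
130 = 2 × 5 × 13
LCM(30, 230, 130) = 2 × 3 × 5 × 13 × 23 = 8970.
Smallest multiple of 8970 that is ≥ 76628: ⌈76628/8970⌉ × 8970 = 9 × 8970 = 80730.

80730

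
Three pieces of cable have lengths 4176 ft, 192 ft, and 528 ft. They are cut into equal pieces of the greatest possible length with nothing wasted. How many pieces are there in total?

102

Piece length = gcd(4176, 192, 528).
4176 = 2^4 × 3^2 × 29
192 = 2^6 × 3
528 = 2^4 × 3 × 11
gcd(4176, 192, 528) = 2^4 × 3 = 48.
Total pieces = 4176/48 + 192/48 + 528/48 = 87 + 4 + 11 = 102.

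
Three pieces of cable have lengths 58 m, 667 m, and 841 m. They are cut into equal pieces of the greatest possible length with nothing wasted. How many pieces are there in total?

Piece length = gcd(58, 667, 841).
58 = 2 × 29
667 = 23 × 29
841 = 29^2
gcd(58, 667, 841) = 29.
Total pieces = 58/29 + 667/29 + 841/29 = 2 + 23 + 29 = 54.

54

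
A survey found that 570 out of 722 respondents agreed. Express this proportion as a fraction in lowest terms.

570 = 2 × 3 × 5 × 19
722 = 2 × 19^2
gcd(570, 722) = 2 × 19 = 38.
Divide numerator and denominator by 38: 570/722 = 15/19.

15/19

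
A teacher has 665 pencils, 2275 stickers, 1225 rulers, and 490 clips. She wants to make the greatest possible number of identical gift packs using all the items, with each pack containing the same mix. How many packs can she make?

35 packs

The pack count must divide each quantity, so the greatest is gcd(665, 2275, 1225, 490).
665 = 5 × 7 × 19
2275 = 5^2 × 7 × 13
1225 = 5^2 × 7^2
490 = 2 × 5 × 7^2
gcd(665, 2275, 1225, 490) = 5 × 7 = 35.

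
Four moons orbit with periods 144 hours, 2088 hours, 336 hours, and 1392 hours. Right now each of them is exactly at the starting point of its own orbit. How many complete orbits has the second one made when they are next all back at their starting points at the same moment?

All finish a whole number of cycles simultaneously at t = LCM of the periods.
144 = 2^4 × 3^2
2088 = 2^3 × 3^2 × 29
336 = 2^4 × 3 × 7
1392 = 2^4 × 3 × 29
LCM(144, 2088, 336, 1392) = 2^4 × 3^2 × 7 × 29 = 29232.
Orbits for period 2088: 29232 / 2088 = 14.

14 orbits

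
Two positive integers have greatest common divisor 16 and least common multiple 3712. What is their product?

59392

For any two positive integers, gcd × lcm = product = 16 × 3712 = 59392.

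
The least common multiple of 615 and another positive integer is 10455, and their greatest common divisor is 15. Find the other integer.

gcd × lcm = product of the two integers, so the other integer is (15 × 10455) / 615 = 255.

255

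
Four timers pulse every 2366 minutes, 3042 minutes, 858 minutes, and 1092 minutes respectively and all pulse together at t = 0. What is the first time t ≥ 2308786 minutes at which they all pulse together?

Joint pulses occur at multiples of LCM(2366, 3042, 858, 1092).
2366 = 2 × 7 × 13^2
3042 = 2 × 3^2 × 13^2
858 = 2 × 3 × 11 × 13
1092 = 2^2 × 3 × 7 × 13
LCM(2366, 3042, 858, 1092) = 2^2 × 3^2 × 7 × 11 × 13^2 = 468468.
Smallest multiple of 468468 that is ≥ 2308786: ⌈2308786/468468⌉ × 468468 = 5 × 468468 = 2342340.

2342340 minutes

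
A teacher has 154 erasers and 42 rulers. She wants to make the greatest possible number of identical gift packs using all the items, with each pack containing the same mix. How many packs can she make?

The pack count must divide each quantity, so the greatest is gcd(154, 42).
154 = 2 × 7 × 11
42 = 2 × 3 × 7
gcd(154, 42) = 2 × 7 = 14.

14 packs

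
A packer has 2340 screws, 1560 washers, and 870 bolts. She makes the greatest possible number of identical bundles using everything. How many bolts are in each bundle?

29

Number of bundles = gcd(2340, 1560, 870).
2340 = 2^2 × 3^2 × 5 × 13
1560 = 2^3 × 3 × 5 × 13
870 = 2 × 3 × 5 × 29
gcd(2340, 1560, 870) = 2 × 3 × 5 = 30.
bolts per bundle = 870 / 30 = 29.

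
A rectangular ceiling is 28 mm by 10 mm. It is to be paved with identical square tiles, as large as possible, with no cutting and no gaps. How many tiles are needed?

Tile side = gcd(28, 10).
28 = 2^2 × 7
10 = 2 × 5
gcd(28, 10) = 2.
Tiles: (28/2) × (10/2) = 14 × 5 = 70.

70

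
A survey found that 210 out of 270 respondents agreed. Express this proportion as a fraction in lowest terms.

210 = 2 × 3 × 5 × 7
270 = 2 × 3^3 × 5
gcd(210, 270) = 2 × 3 × 5 = 30.
Divide numerator and denominator by 30: 210/270 = 7/9.

7/9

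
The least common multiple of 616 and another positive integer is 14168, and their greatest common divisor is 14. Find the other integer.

gcd × lcm = product of the two integers, so the other integer is (14 × 14168) / 616 = 322.

322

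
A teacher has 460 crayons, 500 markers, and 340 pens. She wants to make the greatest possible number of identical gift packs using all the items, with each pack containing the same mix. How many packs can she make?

20 packs

The pack count must divide each quantity, so the greatest is gcd(460, 500, 340).
460 = 2^2 × 5 × 23
500 = 2^2 × 5^3
340 = 2^2 × 5 × 17
gcd(460, 500, 340) = 2^2 × 5 = 20.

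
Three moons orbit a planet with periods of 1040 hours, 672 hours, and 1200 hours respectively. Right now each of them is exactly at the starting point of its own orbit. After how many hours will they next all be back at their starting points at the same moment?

218400 hours

The first simultaneous occurrence is after LCM of the individual periods.
1040 = 2^4 × 5 × 13
672 = 2^5 × 3 × 7
1200 = 2^4 × 3 × 5^2
LCM(1040, 672, 1200) = 2^5 × 3 × 5^2 × 7 × 13 = 218400.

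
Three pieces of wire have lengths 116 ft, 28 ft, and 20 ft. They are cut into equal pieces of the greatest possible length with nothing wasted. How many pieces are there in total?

Piece length = gcd(116, 28, 20).
116 = 2^2 × 29
28 = 2^2 × 7
20 = 2^2 × 5
gcd(116, 28, 20) = 2^2 = 4.
Total pieces = 116/4 + 28/4 + 20/4 = 29 + 7 + 5 = 41.

41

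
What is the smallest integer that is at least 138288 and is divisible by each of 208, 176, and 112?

The integer must be a common multiple of 208, 176, and 112, so a multiple of their LCM.
208 = 2^4 × 13
176 = 2^4 × 11
112 = 2^4 × 7
LCM(208, 176, 112) = 2^4 × 7 × 11 × 13 = 16016.
Smallest multiple of 16016 that is ≥ 138288: ⌈138288/16016⌉ × 16016 = 9 × 16016 = 144144.

144144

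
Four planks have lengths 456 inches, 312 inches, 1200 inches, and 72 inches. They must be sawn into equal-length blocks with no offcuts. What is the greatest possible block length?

24 inches

This is the greatest common divisor of 456, 312, 1200, and 72.
456 = 2^3 × 3 × 19
312 = 2^3 × 3 × 13
1200 = 2^4 × 3 × 5^2
72 = 2^3 × 3^2
gcd(456, 312, 1200, 72) = 2^3 × 3 = 24.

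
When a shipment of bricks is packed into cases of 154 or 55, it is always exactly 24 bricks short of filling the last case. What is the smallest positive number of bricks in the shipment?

746

Being 24 short of a full case of size k means N ≡ −24 (mod k), i.e. N + 24 is a multiple of each size.
154 = 2 × 7 × 11
55 = 5 × 11
LCM(154, 55) = 2 × 5 × 7 × 11 = 770.
Smallest positive N is 770 − 24 = 746.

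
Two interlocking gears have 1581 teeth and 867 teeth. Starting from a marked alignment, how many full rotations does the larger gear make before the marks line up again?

17 rotations

All finish a whole number of cycles simultaneously at t = LCM of the periods.
1581 = 3 × 17 × 31
867 = 3 × 17^2
LCM(1581, 867) = 3 × 17^2 × 31 = 26877.
Rotations for period 1581: 26877 / 1581 = 17.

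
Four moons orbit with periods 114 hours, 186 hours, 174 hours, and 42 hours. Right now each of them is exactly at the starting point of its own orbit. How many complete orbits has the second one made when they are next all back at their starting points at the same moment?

3857 orbits

They are all back at their starting positions together after one LCM of the periods.
114 = 2 × 3 × 19
186 = 2 × 3 × 31
174 = 2 × 3 × 29
42 = 2 × 3 × 7
LCM(114, 186, 174, 42) = 2 × 3 × 7 × 19 × 29 × 31 = 717402.
Orbits for period 186: 717402 / 186 = 3857.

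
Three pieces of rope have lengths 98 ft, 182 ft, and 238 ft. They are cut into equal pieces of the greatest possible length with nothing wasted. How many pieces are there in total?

37

Piece length = gcd(98, 182, 238).
98 = 2 × 7^2
182 = 2 × 7 × 13
238 = 2 × 7 × 17
gcd(98, 182, 238) = 2 × 7 = 14.
Total pieces = 98/14 + 182/14 + 238/14 = 7 + 13 + 17 = 37.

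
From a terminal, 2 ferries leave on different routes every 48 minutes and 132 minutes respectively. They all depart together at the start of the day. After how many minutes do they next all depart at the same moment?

They coincide at every common multiple of the periods; the first is the LCM.
48 = 2^4 × 3
132 = 2^2 × 3 × 11
LCM(48, 132) = 2^4 × 3 × 11 = 528.

528 minutes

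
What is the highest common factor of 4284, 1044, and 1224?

4284 = 2^2 × 3^2 × 7 × 17
1044 = 2^2 × 3^2 × 29
1224 = 2^3 × 3^2 × 17
gcd(4284, 1044, 1224) = 2^2 × 3^2 = 36.

36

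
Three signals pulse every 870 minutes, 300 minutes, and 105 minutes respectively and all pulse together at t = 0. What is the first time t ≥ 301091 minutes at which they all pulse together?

304500 minutes

Joint pulses occur at multiples of LCM(870, 300, 105).
870 = 2 × 3 × 5 × 29
300 = 2^2 × 3 × 5^2
105 = 3 × 5 × 7
LCM(870, 300, 105) = 2^2 × 3 × 5^2 × 7 × 29 = 60900.
Smallest multiple of 60900 that is ≥ 301091: ⌈301091/60900⌉ × 60900 = 5 × 60900 = 304500.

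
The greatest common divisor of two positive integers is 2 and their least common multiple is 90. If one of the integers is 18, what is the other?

For two integers, gcd × lcm = product, so the other is (2 × 90) / 18 = 180 / 18 = 10.

10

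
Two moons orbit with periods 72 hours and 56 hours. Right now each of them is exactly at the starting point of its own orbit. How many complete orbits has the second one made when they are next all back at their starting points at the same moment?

9 orbits

The first common completion time is the LCM of the periods.
72 = 2^3 × 3^2
56 = 2^3 × 7
LCM(72, 56) = 2^3 × 3^2 × 7 = 504.
Orbits for period 56: 504 / 56 = 9.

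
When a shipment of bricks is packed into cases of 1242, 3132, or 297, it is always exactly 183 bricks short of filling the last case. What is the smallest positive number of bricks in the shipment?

792213

Being 183 short of a full case of size k means N ≡ −183 (mod k), i.e. N + 183 is a multiple of each size.
1242 = 2 × 3^3 × 23
3132 = 2^2 × 3^3 × 29
297 = 3^3 × 11
LCM(1242, 3132, 297) = 2^2 × 3^3 × 11 × 23 × 29 = 792396.
Smallest positive N is 792396 − 183 = 792213.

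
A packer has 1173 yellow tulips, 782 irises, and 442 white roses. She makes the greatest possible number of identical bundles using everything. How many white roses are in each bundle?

Number of bundles = gcd(1173, 782, 442).
1173 = 3 × 17 × 23
782 = 2 × 17 × 23
442 = 2 × 13 × 17
gcd(1173, 782, 442) = 17.
white roses per bundle = 442 / 17 = 26.

26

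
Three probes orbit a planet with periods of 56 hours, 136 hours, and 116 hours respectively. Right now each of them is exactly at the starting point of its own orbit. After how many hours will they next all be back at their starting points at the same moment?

We need the least common multiple of the intervals.
56 = 2^3 × 7
136 = 2^3 × 17
116 = 2^2 × 29
LCM(56, 136, 116) = 2^3 × 7 × 17 × 29 = 27608.

27608 hours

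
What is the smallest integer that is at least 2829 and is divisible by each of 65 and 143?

2860

The integer must be a common multiple of 65 and 143, so a multiple of their LCM.
65 = 5 × 13
143 = 11 × 13
LCM(65, 143) = 5 × 11 × 13 = 715.
Smallest multiple of 715 that is ≥ 2829: ⌈2829/715⌉ × 715 = 4 × 715 = 2860.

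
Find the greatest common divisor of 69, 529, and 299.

69 = 3 × 23
529 = 23^2
299 = 13 × 23
gcd(69, 529, 299) = 23.

23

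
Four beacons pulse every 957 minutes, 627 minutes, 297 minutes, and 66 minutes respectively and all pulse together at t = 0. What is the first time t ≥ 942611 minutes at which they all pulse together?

981882 minutes

Joint pulses occur at multiples of LCM(957, 627, 297, 66).
957 = 3 × 11 × 29
627 = 3 × 11 × 19
297 = 3^3 × 11
66 = 2 × 3 × 11
LCM(957, 627, 297, 66) = 2 × 3^3 × 11 × 19 × 29 = 327294.
Smallest multiple of 327294 that is ≥ 942611: ⌈942611/327294⌉ × 327294 = 3 × 327294 = 981882.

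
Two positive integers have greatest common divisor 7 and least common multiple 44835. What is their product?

313845

For any two positive integers, gcd × lcm = product = 7 × 44835 = 313845.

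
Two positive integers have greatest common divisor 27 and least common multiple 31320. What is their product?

For any two positive integers, gcd × lcm = product = 27 × 31320 = 845640.

845640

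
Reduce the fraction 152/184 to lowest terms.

152 = 2^3 × 19
184 = 2^3 × 23
gcd(152, 184) = 2^3 = 8.
Divide numerator and denominator by 8: 152/184 = 19/23.

19/23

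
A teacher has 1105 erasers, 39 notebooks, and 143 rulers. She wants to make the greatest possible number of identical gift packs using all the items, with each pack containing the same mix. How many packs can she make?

The pack count must divide each quantity, so the greatest is gcd(1105, 39, 143).
1105 = 5 × 13 × 17
39 = 3 × 13
143 = 11 × 13
gcd(1105, 39, 143) = 13.

13 packs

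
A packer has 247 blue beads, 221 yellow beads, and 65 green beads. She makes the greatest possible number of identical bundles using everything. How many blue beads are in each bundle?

Number of bundles = gcd(247, 221, 65).
247 = 13 × 19
221 = 13 × 17
65 = 5 × 13
gcd(247, 221, 65) = 13.
blue beads per bundle = 247 / 13 = 19.

19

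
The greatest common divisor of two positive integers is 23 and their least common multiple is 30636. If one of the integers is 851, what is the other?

828

For two integers, gcd × lcm = product, so the other is (23 × 30636) / 851 = 704628 / 851 = 828.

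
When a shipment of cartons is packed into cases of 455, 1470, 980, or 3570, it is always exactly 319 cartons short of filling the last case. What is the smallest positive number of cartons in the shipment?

Being 319 short of a full case of size k means N ≡ −319 (mod k), i.e. N + 319 is a multiple of each size.
455 = 5 × 7 × 13
1470 = 2 × 3 × 5 × 7^2
980 = 2^2 × 5 × 7^2
3570 = 2 × 3 × 5 × 7 × 17
LCM(455, 1470, 980, 3570) = 2^2 × 3 × 5 × 7^2 × 13 × 17 = 649740.
Smallest positive N is 649740 − 319 = 649421.

649421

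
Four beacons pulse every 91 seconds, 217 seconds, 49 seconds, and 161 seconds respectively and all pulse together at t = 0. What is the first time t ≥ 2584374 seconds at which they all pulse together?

Joint pulses occur at multiples of LCM(91, 217, 49, 161).
91 = 7 × 13
217 = 7 × 31
49 = 7^2
161 = 7 × 23
LCM(91, 217, 49, 161) = 7^2 × 13 × 23 × 31 = 454181.
Smallest multiple of 454181 that is ≥ 2584374: ⌈2584374/454181⌉ × 454181 = 6 × 454181 = 2725086.

2725086 seconds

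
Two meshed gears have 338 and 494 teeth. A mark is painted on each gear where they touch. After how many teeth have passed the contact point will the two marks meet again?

6422 teeth

We need the least common multiple of the intervals.
338 = 2 × 13^2
494 = 2 × 13 × 19
LCM(338, 494) = 2 × 13^2 × 19 = 6422.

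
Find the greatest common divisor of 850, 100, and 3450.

850 = 2 × 5^2 × 17
100 = 2^2 × 5^2
3450 = 2 × 3 × 5^2 × 23
gcd(850, 100, 3450) = 2 × 5^2 = 50.

50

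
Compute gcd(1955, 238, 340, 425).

17

1955 = 5 × 17 × 23
238 = 2 × 7 × 17
340 = 2^2 × 5 × 17
425 = 5^2 × 17
gcd(1955, 238, 340, 425) = 17.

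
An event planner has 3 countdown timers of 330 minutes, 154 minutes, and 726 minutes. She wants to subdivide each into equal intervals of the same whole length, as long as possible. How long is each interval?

22 minutes

The interval must divide each timer length; the longest such is the gcd.
330 = 2 × 3 × 5 × 11
154 = 2 × 7 × 11
726 = 2 × 3 × 11^2
gcd(330, 154, 726) = 2 × 11 = 22.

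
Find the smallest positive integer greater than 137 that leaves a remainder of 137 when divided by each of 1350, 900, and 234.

35237

N − 137 must be a common multiple of 1350, 900, and 234.
1350 = 2 × 3^3 × 5^2
900 = 2^2 × 3^2 × 5^2
234 = 2 × 3^2 × 13
LCM(1350, 900, 234) = 2^2 × 3^3 × 5^2 × 13 = 35100.
Smallest N > 137 is LCM + 137 = 35100 + 137 = 35237.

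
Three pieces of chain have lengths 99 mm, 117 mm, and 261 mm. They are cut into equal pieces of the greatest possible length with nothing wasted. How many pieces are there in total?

53

Piece length = gcd(99, 117, 261).
99 = 3^2 × 11
117 = 3^2 × 13
261 = 3^2 × 29
gcd(99, 117, 261) = 3^2 = 9.
Total pieces = 99/9 + 117/9 + 261/9 = 11 + 13 + 29 = 53.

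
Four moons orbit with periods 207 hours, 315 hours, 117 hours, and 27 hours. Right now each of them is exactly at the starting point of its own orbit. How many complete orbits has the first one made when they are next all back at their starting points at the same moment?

They are all back at their starting positions together after one LCM of the periods.
207 = 3^2 × 23
315 = 3^2 × 5 × 7
117 = 3^2 × 13
27 = 3^3
LCM(207, 315, 117, 27) = 3^3 × 5 × 7 × 13 × 23 = 282555.
Orbits for period 207: 282555 / 207 = 1365.

1365 orbits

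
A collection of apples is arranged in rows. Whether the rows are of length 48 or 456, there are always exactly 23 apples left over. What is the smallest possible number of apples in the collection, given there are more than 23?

935

N − 23 must be a common multiple of 48 and 456.
48 = 2^4 × 3
456 = 2^3 × 3 × 19
LCM(48, 456) = 2^4 × 3 × 19 = 912.
Smallest N > 23 is LCM + 23 = 912 + 23 = 935.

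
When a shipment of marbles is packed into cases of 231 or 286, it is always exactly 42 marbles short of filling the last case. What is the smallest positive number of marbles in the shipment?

5964

Being 42 short of a full case of size k means N ≡ −42 (mod k), i.e. N + 42 is a multiple of each size.
231 = 3 × 7 × 11
286 = 2 × 11 × 13
LCM(231, 286) = 2 × 3 × 7 × 11 × 13 = 6006.
Smallest positive N is 6006 − 42 = 5964.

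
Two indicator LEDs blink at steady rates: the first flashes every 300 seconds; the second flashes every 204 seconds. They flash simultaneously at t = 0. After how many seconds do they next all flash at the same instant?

5100 seconds

We need the least common multiple of the intervals.
300 = 2^2 × 3 × 5^2
204 = 2^2 × 3 × 17
LCM(300, 204) = 2^2 × 3 × 5^2 × 17 = 5100.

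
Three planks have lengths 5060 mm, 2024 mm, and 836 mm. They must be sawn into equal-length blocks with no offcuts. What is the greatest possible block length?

The block length must divide every plank, so the greatest is gcd(5060, 2024, 836).
5060 = 2^2 × 5 × 11 × 23
2024 = 2^3 × 11 × 23
836 = 2^2 × 11 × 19
gcd(5060, 2024, 836) = 2^2 × 11 = 44.

44 mm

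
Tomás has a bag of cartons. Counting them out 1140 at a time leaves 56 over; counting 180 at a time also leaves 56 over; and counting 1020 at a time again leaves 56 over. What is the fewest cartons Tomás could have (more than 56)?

58196

N − 56 must be a common multiple of 1140, 180, and 1020.
1140 = 2^2 × 3 × 5 × 19
180 = 2^2 × 3^2 × 5
1020 = 2^2 × 3 × 5 × 17
LCM(1140, 180, 1020) = 2^2 × 3^2 × 5 × 17 × 19 = 58140.
Smallest N > 56 is LCM + 56 = 58140 + 56 = 58196.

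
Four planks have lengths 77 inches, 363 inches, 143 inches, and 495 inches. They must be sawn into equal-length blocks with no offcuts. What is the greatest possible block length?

This is the greatest common divisor of 77, 363, 143, and 495.
77 = 7 × 11
363 = 3 × 11^2
143 = 11 × 13
495 = 3^2 × 5 × 11
gcd(77, 363, 143, 495) = 11.

11 inches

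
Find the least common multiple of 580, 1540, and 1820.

580 = 2^2 × 5 × 29
1540 = 2^2 × 5 × 7 × 11
1820 = 2^2 × 5 × 7 × 13
LCM(580, 1540, 1820) = 2^2 × 5 × 7 × 11 × 13 × 29 = 580580.

580580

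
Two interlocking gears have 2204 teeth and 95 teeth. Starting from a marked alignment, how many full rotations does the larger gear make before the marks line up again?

The first common completion time is the LCM of the periods.
2204 = 2^2 × 19 × 29
95 = 5 × 19
LCM(2204, 95) = 2^2 × 5 × 19 × 29 = 11020.
Rotations for period 2204: 11020 / 2204 = 5.

5 rotations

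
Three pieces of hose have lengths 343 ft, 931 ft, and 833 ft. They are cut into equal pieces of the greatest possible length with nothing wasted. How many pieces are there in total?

Piece length = gcd(343, 931, 833).
343 = 7^3
931 = 7^2 × 19
833 = 7^2 × 17
gcd(343, 931, 833) = 7^2 = 49.
Total pieces = 343/49 + 931/49 + 833/49 = 7 + 19 + 17 = 43.

43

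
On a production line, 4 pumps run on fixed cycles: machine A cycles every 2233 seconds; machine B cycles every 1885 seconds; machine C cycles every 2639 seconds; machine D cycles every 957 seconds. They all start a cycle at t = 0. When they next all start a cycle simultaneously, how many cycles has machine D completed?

The first common completion time is the LCM of the periods.
2233 = 7 × 11 × 29
1885 = 5 × 13 × 29
2639 = 7 × 13 × 29
957 = 3 × 11 × 29
LCM(2233, 1885, 2639, 957) = 3 × 5 × 7 × 11 × 13 × 29 = 435435.
Cycles for period 957: 435435 / 957 = 455.

455 cycles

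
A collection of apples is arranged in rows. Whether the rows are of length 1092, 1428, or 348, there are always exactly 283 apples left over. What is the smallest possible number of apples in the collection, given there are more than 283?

N − 283 must be a common multiple of 1092, 1428, and 348.
1092 = 2^2 × 3 × 7 × 13
1428 = 2^2 × 3 × 7 × 17
348 = 2^2 × 3 × 29
LCM(1092, 1428, 348) = 2^2 × 3 × 7 × 13 × 17 × 29 = 538356.
Smallest N > 283 is LCM + 283 = 538356 + 283 = 538639.

538639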